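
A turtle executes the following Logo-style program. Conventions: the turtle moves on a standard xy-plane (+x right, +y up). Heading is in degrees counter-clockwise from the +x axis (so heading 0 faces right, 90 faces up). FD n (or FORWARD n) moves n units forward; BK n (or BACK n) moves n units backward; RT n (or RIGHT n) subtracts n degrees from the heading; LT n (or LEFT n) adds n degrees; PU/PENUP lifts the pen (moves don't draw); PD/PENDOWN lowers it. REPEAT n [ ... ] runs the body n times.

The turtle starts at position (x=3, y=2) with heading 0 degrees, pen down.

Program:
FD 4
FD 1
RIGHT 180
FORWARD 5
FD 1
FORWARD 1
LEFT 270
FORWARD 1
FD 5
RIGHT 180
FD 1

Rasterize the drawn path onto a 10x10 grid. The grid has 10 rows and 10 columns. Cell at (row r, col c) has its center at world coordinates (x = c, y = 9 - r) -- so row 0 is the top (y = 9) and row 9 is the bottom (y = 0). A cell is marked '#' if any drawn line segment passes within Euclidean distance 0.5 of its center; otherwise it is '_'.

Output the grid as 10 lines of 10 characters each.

Answer: __________
_#________
_#________
_#________
_#________
_#________
_#________
_########_
__________
__________

Derivation:
Segment 0: (3,2) -> (7,2)
Segment 1: (7,2) -> (8,2)
Segment 2: (8,2) -> (3,2)
Segment 3: (3,2) -> (2,2)
Segment 4: (2,2) -> (1,2)
Segment 5: (1,2) -> (1,3)
Segment 6: (1,3) -> (1,8)
Segment 7: (1,8) -> (1,7)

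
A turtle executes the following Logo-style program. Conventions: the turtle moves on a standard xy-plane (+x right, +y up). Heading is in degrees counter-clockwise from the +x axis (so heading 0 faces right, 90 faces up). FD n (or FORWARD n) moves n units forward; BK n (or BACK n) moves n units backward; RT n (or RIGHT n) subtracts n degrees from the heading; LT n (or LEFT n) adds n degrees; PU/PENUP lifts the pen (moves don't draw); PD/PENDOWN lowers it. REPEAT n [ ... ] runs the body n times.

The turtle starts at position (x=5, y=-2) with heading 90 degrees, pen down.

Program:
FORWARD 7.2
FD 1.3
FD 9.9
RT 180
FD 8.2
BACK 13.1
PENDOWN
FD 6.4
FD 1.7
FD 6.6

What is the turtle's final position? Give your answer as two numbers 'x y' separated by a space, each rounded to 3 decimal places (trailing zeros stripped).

Answer: 5 6.6

Derivation:
Executing turtle program step by step:
Start: pos=(5,-2), heading=90, pen down
FD 7.2: (5,-2) -> (5,5.2) [heading=90, draw]
FD 1.3: (5,5.2) -> (5,6.5) [heading=90, draw]
FD 9.9: (5,6.5) -> (5,16.4) [heading=90, draw]
RT 180: heading 90 -> 270
FD 8.2: (5,16.4) -> (5,8.2) [heading=270, draw]
BK 13.1: (5,8.2) -> (5,21.3) [heading=270, draw]
PD: pen down
FD 6.4: (5,21.3) -> (5,14.9) [heading=270, draw]
FD 1.7: (5,14.9) -> (5,13.2) [heading=270, draw]
FD 6.6: (5,13.2) -> (5,6.6) [heading=270, draw]
Final: pos=(5,6.6), heading=270, 8 segment(s) drawn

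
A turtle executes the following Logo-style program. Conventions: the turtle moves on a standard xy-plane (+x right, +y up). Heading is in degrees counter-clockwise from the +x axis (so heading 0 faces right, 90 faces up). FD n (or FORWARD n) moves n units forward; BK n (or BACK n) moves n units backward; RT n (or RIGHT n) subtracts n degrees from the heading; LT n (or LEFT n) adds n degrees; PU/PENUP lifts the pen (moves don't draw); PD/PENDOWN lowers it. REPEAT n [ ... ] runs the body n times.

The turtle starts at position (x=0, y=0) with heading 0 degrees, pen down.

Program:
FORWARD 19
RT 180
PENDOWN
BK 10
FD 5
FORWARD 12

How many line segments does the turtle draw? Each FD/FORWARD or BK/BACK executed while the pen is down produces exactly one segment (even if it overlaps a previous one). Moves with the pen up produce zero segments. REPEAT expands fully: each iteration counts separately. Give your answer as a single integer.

Answer: 4

Derivation:
Executing turtle program step by step:
Start: pos=(0,0), heading=0, pen down
FD 19: (0,0) -> (19,0) [heading=0, draw]
RT 180: heading 0 -> 180
PD: pen down
BK 10: (19,0) -> (29,0) [heading=180, draw]
FD 5: (29,0) -> (24,0) [heading=180, draw]
FD 12: (24,0) -> (12,0) [heading=180, draw]
Final: pos=(12,0), heading=180, 4 segment(s) drawn
Segments drawn: 4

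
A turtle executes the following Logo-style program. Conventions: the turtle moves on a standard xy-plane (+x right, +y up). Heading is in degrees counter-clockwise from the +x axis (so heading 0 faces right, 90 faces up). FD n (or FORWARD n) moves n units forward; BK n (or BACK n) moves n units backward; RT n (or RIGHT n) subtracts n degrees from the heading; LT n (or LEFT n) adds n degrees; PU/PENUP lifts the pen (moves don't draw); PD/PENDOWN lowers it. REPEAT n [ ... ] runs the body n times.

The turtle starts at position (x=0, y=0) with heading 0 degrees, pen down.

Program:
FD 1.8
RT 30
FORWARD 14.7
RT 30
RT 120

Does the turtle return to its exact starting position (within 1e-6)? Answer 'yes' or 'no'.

Executing turtle program step by step:
Start: pos=(0,0), heading=0, pen down
FD 1.8: (0,0) -> (1.8,0) [heading=0, draw]
RT 30: heading 0 -> 330
FD 14.7: (1.8,0) -> (14.531,-7.35) [heading=330, draw]
RT 30: heading 330 -> 300
RT 120: heading 300 -> 180
Final: pos=(14.531,-7.35), heading=180, 2 segment(s) drawn

Start position: (0, 0)
Final position: (14.531, -7.35)
Distance = 16.284; >= 1e-6 -> NOT closed

Answer: no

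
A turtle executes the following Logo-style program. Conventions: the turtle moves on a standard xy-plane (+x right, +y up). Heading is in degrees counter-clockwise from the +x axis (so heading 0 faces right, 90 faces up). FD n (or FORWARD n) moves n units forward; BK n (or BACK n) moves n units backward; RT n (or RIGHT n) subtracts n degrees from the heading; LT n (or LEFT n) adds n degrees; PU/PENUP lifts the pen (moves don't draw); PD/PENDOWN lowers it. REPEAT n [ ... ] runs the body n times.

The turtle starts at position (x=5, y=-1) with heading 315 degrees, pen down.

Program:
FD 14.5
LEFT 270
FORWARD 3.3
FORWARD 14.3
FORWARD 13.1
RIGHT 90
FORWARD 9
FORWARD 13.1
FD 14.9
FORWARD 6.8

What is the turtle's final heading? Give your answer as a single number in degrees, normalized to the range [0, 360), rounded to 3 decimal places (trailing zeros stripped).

Executing turtle program step by step:
Start: pos=(5,-1), heading=315, pen down
FD 14.5: (5,-1) -> (15.253,-11.253) [heading=315, draw]
LT 270: heading 315 -> 225
FD 3.3: (15.253,-11.253) -> (12.92,-13.587) [heading=225, draw]
FD 14.3: (12.92,-13.587) -> (2.808,-23.698) [heading=225, draw]
FD 13.1: (2.808,-23.698) -> (-6.455,-32.961) [heading=225, draw]
RT 90: heading 225 -> 135
FD 9: (-6.455,-32.961) -> (-12.819,-26.597) [heading=135, draw]
FD 13.1: (-12.819,-26.597) -> (-22.082,-17.334) [heading=135, draw]
FD 14.9: (-22.082,-17.334) -> (-32.618,-6.798) [heading=135, draw]
FD 6.8: (-32.618,-6.798) -> (-37.426,-1.99) [heading=135, draw]
Final: pos=(-37.426,-1.99), heading=135, 8 segment(s) drawn

Answer: 135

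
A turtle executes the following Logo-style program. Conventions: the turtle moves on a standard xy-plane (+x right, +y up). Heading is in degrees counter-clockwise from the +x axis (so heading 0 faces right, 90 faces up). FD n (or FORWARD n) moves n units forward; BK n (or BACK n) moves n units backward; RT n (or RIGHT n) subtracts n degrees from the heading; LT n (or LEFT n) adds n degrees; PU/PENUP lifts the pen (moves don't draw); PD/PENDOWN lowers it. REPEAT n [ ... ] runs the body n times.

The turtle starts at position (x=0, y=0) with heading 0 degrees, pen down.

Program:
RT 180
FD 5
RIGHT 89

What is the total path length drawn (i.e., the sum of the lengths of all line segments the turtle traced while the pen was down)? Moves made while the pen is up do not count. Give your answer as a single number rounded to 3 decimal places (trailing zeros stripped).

Executing turtle program step by step:
Start: pos=(0,0), heading=0, pen down
RT 180: heading 0 -> 180
FD 5: (0,0) -> (-5,0) [heading=180, draw]
RT 89: heading 180 -> 91
Final: pos=(-5,0), heading=91, 1 segment(s) drawn

Segment lengths:
  seg 1: (0,0) -> (-5,0), length = 5
Total = 5

Answer: 5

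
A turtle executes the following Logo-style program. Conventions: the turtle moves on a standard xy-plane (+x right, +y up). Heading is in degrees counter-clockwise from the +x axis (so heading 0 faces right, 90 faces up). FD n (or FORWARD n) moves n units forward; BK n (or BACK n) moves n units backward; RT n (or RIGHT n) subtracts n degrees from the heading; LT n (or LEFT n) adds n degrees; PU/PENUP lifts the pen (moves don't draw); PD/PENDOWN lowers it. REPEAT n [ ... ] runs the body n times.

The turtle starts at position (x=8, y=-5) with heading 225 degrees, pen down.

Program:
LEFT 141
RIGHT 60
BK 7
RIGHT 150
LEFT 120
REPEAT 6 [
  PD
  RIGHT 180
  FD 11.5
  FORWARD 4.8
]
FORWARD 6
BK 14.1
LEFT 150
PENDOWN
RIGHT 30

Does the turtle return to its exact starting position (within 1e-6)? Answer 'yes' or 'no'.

Executing turtle program step by step:
Start: pos=(8,-5), heading=225, pen down
LT 141: heading 225 -> 6
RT 60: heading 6 -> 306
BK 7: (8,-5) -> (3.886,0.663) [heading=306, draw]
RT 150: heading 306 -> 156
LT 120: heading 156 -> 276
REPEAT 6 [
  -- iteration 1/6 --
  PD: pen down
  RT 180: heading 276 -> 96
  FD 11.5: (3.886,0.663) -> (2.683,12.1) [heading=96, draw]
  FD 4.8: (2.683,12.1) -> (2.182,16.874) [heading=96, draw]
  -- iteration 2/6 --
  PD: pen down
  RT 180: heading 96 -> 276
  FD 11.5: (2.182,16.874) -> (3.384,5.437) [heading=276, draw]
  FD 4.8: (3.384,5.437) -> (3.886,0.663) [heading=276, draw]
  -- iteration 3/6 --
  PD: pen down
  RT 180: heading 276 -> 96
  FD 11.5: (3.886,0.663) -> (2.683,12.1) [heading=96, draw]
  FD 4.8: (2.683,12.1) -> (2.182,16.874) [heading=96, draw]
  -- iteration 4/6 --
  PD: pen down
  RT 180: heading 96 -> 276
  FD 11.5: (2.182,16.874) -> (3.384,5.437) [heading=276, draw]
  FD 4.8: (3.384,5.437) -> (3.886,0.663) [heading=276, draw]
  -- iteration 5/6 --
  PD: pen down
  RT 180: heading 276 -> 96
  FD 11.5: (3.886,0.663) -> (2.683,12.1) [heading=96, draw]
  FD 4.8: (2.683,12.1) -> (2.182,16.874) [heading=96, draw]
  -- iteration 6/6 --
  PD: pen down
  RT 180: heading 96 -> 276
  FD 11.5: (2.182,16.874) -> (3.384,5.437) [heading=276, draw]
  FD 4.8: (3.384,5.437) -> (3.886,0.663) [heading=276, draw]
]
FD 6: (3.886,0.663) -> (4.513,-5.304) [heading=276, draw]
BK 14.1: (4.513,-5.304) -> (3.039,8.719) [heading=276, draw]
LT 150: heading 276 -> 66
PD: pen down
RT 30: heading 66 -> 36
Final: pos=(3.039,8.719), heading=36, 15 segment(s) drawn

Start position: (8, -5)
Final position: (3.039, 8.719)
Distance = 14.588; >= 1e-6 -> NOT closed

Answer: no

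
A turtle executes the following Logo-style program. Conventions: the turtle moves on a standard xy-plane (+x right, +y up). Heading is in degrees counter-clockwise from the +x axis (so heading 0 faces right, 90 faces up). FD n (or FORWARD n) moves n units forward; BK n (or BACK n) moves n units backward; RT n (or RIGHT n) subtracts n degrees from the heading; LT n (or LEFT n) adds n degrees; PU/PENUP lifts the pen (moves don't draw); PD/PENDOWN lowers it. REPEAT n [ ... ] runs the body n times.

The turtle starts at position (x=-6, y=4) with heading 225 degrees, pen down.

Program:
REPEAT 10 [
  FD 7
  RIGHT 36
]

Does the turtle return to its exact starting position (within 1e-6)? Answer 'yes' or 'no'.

Executing turtle program step by step:
Start: pos=(-6,4), heading=225, pen down
REPEAT 10 [
  -- iteration 1/10 --
  FD 7: (-6,4) -> (-10.95,-0.95) [heading=225, draw]
  RT 36: heading 225 -> 189
  -- iteration 2/10 --
  FD 7: (-10.95,-0.95) -> (-17.864,-2.045) [heading=189, draw]
  RT 36: heading 189 -> 153
  -- iteration 3/10 --
  FD 7: (-17.864,-2.045) -> (-24.101,1.133) [heading=153, draw]
  RT 36: heading 153 -> 117
  -- iteration 4/10 --
  FD 7: (-24.101,1.133) -> (-27.279,7.37) [heading=117, draw]
  RT 36: heading 117 -> 81
  -- iteration 5/10 --
  FD 7: (-27.279,7.37) -> (-26.184,14.284) [heading=81, draw]
  RT 36: heading 81 -> 45
  -- iteration 6/10 --
  FD 7: (-26.184,14.284) -> (-21.234,19.234) [heading=45, draw]
  RT 36: heading 45 -> 9
  -- iteration 7/10 --
  FD 7: (-21.234,19.234) -> (-14.32,20.329) [heading=9, draw]
  RT 36: heading 9 -> 333
  -- iteration 8/10 --
  FD 7: (-14.32,20.329) -> (-8.083,17.151) [heading=333, draw]
  RT 36: heading 333 -> 297
  -- iteration 9/10 --
  FD 7: (-8.083,17.151) -> (-4.905,10.914) [heading=297, draw]
  RT 36: heading 297 -> 261
  -- iteration 10/10 --
  FD 7: (-4.905,10.914) -> (-6,4) [heading=261, draw]
  RT 36: heading 261 -> 225
]
Final: pos=(-6,4), heading=225, 10 segment(s) drawn

Start position: (-6, 4)
Final position: (-6, 4)
Distance = 0; < 1e-6 -> CLOSED

Answer: yes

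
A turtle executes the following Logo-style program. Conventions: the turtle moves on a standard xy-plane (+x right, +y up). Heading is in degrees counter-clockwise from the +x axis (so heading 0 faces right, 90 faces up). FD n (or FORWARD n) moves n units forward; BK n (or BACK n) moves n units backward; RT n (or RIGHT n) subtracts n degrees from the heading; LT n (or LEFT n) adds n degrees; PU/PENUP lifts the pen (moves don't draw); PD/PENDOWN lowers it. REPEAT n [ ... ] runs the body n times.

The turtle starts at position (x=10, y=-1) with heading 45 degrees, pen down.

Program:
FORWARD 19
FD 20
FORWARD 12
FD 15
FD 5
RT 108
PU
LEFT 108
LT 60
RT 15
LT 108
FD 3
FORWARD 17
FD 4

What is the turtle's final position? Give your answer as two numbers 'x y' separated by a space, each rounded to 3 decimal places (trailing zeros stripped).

Answer: 37.379 41.788

Derivation:
Executing turtle program step by step:
Start: pos=(10,-1), heading=45, pen down
FD 19: (10,-1) -> (23.435,12.435) [heading=45, draw]
FD 20: (23.435,12.435) -> (37.577,26.577) [heading=45, draw]
FD 12: (37.577,26.577) -> (46.062,35.062) [heading=45, draw]
FD 15: (46.062,35.062) -> (56.669,45.669) [heading=45, draw]
FD 5: (56.669,45.669) -> (60.205,49.205) [heading=45, draw]
RT 108: heading 45 -> 297
PU: pen up
LT 108: heading 297 -> 45
LT 60: heading 45 -> 105
RT 15: heading 105 -> 90
LT 108: heading 90 -> 198
FD 3: (60.205,49.205) -> (57.351,48.278) [heading=198, move]
FD 17: (57.351,48.278) -> (41.183,43.024) [heading=198, move]
FD 4: (41.183,43.024) -> (37.379,41.788) [heading=198, move]
Final: pos=(37.379,41.788), heading=198, 5 segment(s) drawn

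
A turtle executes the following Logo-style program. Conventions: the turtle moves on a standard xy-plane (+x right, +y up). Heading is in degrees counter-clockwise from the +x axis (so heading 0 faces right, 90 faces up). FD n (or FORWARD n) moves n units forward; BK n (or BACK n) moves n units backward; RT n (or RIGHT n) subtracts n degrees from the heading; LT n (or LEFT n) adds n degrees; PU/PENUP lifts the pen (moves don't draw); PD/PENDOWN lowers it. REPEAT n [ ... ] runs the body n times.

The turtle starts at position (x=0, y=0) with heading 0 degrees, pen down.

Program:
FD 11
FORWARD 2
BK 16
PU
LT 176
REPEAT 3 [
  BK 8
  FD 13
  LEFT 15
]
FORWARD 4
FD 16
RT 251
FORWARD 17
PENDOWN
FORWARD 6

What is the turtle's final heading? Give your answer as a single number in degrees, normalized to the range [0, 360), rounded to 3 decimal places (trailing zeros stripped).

Executing turtle program step by step:
Start: pos=(0,0), heading=0, pen down
FD 11: (0,0) -> (11,0) [heading=0, draw]
FD 2: (11,0) -> (13,0) [heading=0, draw]
BK 16: (13,0) -> (-3,0) [heading=0, draw]
PU: pen up
LT 176: heading 0 -> 176
REPEAT 3 [
  -- iteration 1/3 --
  BK 8: (-3,0) -> (4.981,-0.558) [heading=176, move]
  FD 13: (4.981,-0.558) -> (-7.988,0.349) [heading=176, move]
  LT 15: heading 176 -> 191
  -- iteration 2/3 --
  BK 8: (-7.988,0.349) -> (-0.135,1.875) [heading=191, move]
  FD 13: (-0.135,1.875) -> (-12.896,-0.605) [heading=191, move]
  LT 15: heading 191 -> 206
  -- iteration 3/3 --
  BK 8: (-12.896,-0.605) -> (-5.706,2.902) [heading=206, move]
  FD 13: (-5.706,2.902) -> (-17.39,-2.797) [heading=206, move]
  LT 15: heading 206 -> 221
]
FD 4: (-17.39,-2.797) -> (-20.409,-5.421) [heading=221, move]
FD 16: (-20.409,-5.421) -> (-32.484,-15.918) [heading=221, move]
RT 251: heading 221 -> 330
FD 17: (-32.484,-15.918) -> (-17.762,-24.418) [heading=330, move]
PD: pen down
FD 6: (-17.762,-24.418) -> (-12.566,-27.418) [heading=330, draw]
Final: pos=(-12.566,-27.418), heading=330, 4 segment(s) drawn

Answer: 330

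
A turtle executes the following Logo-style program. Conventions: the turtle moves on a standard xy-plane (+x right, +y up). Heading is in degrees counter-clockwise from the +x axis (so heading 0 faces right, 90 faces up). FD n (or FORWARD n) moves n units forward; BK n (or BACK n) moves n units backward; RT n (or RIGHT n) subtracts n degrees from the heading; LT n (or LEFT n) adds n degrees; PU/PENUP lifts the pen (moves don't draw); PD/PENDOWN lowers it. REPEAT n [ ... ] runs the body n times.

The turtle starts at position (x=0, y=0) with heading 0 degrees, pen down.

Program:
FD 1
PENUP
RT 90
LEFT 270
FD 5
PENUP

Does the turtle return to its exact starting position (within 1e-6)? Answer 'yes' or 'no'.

Answer: no

Derivation:
Executing turtle program step by step:
Start: pos=(0,0), heading=0, pen down
FD 1: (0,0) -> (1,0) [heading=0, draw]
PU: pen up
RT 90: heading 0 -> 270
LT 270: heading 270 -> 180
FD 5: (1,0) -> (-4,0) [heading=180, move]
PU: pen up
Final: pos=(-4,0), heading=180, 1 segment(s) drawn

Start position: (0, 0)
Final position: (-4, 0)
Distance = 4; >= 1e-6 -> NOT closed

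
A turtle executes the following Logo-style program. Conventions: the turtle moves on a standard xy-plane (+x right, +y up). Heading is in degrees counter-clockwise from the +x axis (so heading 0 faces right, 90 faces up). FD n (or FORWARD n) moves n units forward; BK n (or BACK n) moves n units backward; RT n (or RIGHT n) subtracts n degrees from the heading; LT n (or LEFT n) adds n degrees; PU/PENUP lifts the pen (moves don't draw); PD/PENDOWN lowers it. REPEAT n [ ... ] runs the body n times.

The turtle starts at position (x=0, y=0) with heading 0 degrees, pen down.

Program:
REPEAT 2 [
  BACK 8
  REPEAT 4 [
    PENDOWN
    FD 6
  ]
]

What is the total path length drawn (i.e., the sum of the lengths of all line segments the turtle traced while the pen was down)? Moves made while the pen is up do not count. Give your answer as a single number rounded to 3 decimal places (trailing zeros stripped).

Executing turtle program step by step:
Start: pos=(0,0), heading=0, pen down
REPEAT 2 [
  -- iteration 1/2 --
  BK 8: (0,0) -> (-8,0) [heading=0, draw]
  REPEAT 4 [
    -- iteration 1/4 --
    PD: pen down
    FD 6: (-8,0) -> (-2,0) [heading=0, draw]
    -- iteration 2/4 --
    PD: pen down
    FD 6: (-2,0) -> (4,0) [heading=0, draw]
    -- iteration 3/4 --
    PD: pen down
    FD 6: (4,0) -> (10,0) [heading=0, draw]
    -- iteration 4/4 --
    PD: pen down
    FD 6: (10,0) -> (16,0) [heading=0, draw]
  ]
  -- iteration 2/2 --
  BK 8: (16,0) -> (8,0) [heading=0, draw]
  REPEAT 4 [
    -- iteration 1/4 --
    PD: pen down
    FD 6: (8,0) -> (14,0) [heading=0, draw]
    -- iteration 2/4 --
    PD: pen down
    FD 6: (14,0) -> (20,0) [heading=0, draw]
    -- iteration 3/4 --
    PD: pen down
    FD 6: (20,0) -> (26,0) [heading=0, draw]
    -- iteration 4/4 --
    PD: pen down
    FD 6: (26,0) -> (32,0) [heading=0, draw]
  ]
]
Final: pos=(32,0), heading=0, 10 segment(s) drawn

Segment lengths:
  seg 1: (0,0) -> (-8,0), length = 8
  seg 2: (-8,0) -> (-2,0), length = 6
  seg 3: (-2,0) -> (4,0), length = 6
  seg 4: (4,0) -> (10,0), length = 6
  seg 5: (10,0) -> (16,0), length = 6
  seg 6: (16,0) -> (8,0), length = 8
  seg 7: (8,0) -> (14,0), length = 6
  seg 8: (14,0) -> (20,0), length = 6
  seg 9: (20,0) -> (26,0), length = 6
  seg 10: (26,0) -> (32,0), length = 6
Total = 64

Answer: 64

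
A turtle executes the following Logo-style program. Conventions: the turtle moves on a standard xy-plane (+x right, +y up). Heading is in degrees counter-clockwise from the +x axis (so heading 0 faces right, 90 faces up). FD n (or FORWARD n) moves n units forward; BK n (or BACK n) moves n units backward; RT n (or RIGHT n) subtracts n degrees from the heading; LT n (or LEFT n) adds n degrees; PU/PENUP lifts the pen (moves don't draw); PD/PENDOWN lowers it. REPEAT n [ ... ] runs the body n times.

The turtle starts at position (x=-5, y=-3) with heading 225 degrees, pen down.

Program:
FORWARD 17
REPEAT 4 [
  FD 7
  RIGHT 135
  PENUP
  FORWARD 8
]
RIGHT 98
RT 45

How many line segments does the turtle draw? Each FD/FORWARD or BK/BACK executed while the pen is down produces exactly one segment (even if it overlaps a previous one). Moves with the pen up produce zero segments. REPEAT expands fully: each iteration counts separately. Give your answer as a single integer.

Executing turtle program step by step:
Start: pos=(-5,-3), heading=225, pen down
FD 17: (-5,-3) -> (-17.021,-15.021) [heading=225, draw]
REPEAT 4 [
  -- iteration 1/4 --
  FD 7: (-17.021,-15.021) -> (-21.971,-19.971) [heading=225, draw]
  RT 135: heading 225 -> 90
  PU: pen up
  FD 8: (-21.971,-19.971) -> (-21.971,-11.971) [heading=90, move]
  -- iteration 2/4 --
  FD 7: (-21.971,-11.971) -> (-21.971,-4.971) [heading=90, move]
  RT 135: heading 90 -> 315
  PU: pen up
  FD 8: (-21.971,-4.971) -> (-16.314,-10.627) [heading=315, move]
  -- iteration 3/4 --
  FD 7: (-16.314,-10.627) -> (-11.364,-15.577) [heading=315, move]
  RT 135: heading 315 -> 180
  PU: pen up
  FD 8: (-11.364,-15.577) -> (-19.364,-15.577) [heading=180, move]
  -- iteration 4/4 --
  FD 7: (-19.364,-15.577) -> (-26.364,-15.577) [heading=180, move]
  RT 135: heading 180 -> 45
  PU: pen up
  FD 8: (-26.364,-15.577) -> (-20.707,-9.92) [heading=45, move]
]
RT 98: heading 45 -> 307
RT 45: heading 307 -> 262
Final: pos=(-20.707,-9.92), heading=262, 2 segment(s) drawn
Segments drawn: 2

Answer: 2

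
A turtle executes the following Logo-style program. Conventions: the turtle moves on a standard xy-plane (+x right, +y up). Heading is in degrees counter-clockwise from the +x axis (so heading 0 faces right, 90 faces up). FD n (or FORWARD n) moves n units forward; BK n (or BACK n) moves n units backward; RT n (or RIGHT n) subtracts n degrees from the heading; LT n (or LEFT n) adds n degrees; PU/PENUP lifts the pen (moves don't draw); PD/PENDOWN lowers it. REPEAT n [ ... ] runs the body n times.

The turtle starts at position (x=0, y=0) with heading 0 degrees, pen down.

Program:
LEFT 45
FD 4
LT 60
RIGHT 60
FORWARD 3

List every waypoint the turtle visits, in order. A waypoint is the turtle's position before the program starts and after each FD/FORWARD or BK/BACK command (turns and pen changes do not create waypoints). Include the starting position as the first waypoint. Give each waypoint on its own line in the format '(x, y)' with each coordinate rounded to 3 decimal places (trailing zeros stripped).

Executing turtle program step by step:
Start: pos=(0,0), heading=0, pen down
LT 45: heading 0 -> 45
FD 4: (0,0) -> (2.828,2.828) [heading=45, draw]
LT 60: heading 45 -> 105
RT 60: heading 105 -> 45
FD 3: (2.828,2.828) -> (4.95,4.95) [heading=45, draw]
Final: pos=(4.95,4.95), heading=45, 2 segment(s) drawn
Waypoints (3 total):
(0, 0)
(2.828, 2.828)
(4.95, 4.95)

Answer: (0, 0)
(2.828, 2.828)
(4.95, 4.95)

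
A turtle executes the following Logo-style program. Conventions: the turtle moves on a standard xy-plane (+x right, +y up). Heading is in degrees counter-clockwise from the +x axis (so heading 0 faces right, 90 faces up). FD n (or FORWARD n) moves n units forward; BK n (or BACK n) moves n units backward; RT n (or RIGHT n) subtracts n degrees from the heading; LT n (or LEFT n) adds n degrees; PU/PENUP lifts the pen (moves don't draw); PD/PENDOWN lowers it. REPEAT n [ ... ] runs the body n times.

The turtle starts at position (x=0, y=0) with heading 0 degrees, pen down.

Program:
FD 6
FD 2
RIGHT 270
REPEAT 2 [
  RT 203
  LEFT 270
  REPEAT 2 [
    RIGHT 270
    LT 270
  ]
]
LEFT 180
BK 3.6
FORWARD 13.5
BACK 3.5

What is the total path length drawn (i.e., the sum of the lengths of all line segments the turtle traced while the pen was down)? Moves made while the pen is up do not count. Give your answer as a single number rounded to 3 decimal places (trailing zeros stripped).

Answer: 28.6

Derivation:
Executing turtle program step by step:
Start: pos=(0,0), heading=0, pen down
FD 6: (0,0) -> (6,0) [heading=0, draw]
FD 2: (6,0) -> (8,0) [heading=0, draw]
RT 270: heading 0 -> 90
REPEAT 2 [
  -- iteration 1/2 --
  RT 203: heading 90 -> 247
  LT 270: heading 247 -> 157
  REPEAT 2 [
    -- iteration 1/2 --
    RT 270: heading 157 -> 247
    LT 270: heading 247 -> 157
    -- iteration 2/2 --
    RT 270: heading 157 -> 247
    LT 270: heading 247 -> 157
  ]
  -- iteration 2/2 --
  RT 203: heading 157 -> 314
  LT 270: heading 314 -> 224
  REPEAT 2 [
    -- iteration 1/2 --
    RT 270: heading 224 -> 314
    LT 270: heading 314 -> 224
    -- iteration 2/2 --
    RT 270: heading 224 -> 314
    LT 270: heading 314 -> 224
  ]
]
LT 180: heading 224 -> 44
BK 3.6: (8,0) -> (5.41,-2.501) [heading=44, draw]
FD 13.5: (5.41,-2.501) -> (15.121,6.877) [heading=44, draw]
BK 3.5: (15.121,6.877) -> (12.604,4.446) [heading=44, draw]
Final: pos=(12.604,4.446), heading=44, 5 segment(s) drawn

Segment lengths:
  seg 1: (0,0) -> (6,0), length = 6
  seg 2: (6,0) -> (8,0), length = 2
  seg 3: (8,0) -> (5.41,-2.501), length = 3.6
  seg 4: (5.41,-2.501) -> (15.121,6.877), length = 13.5
  seg 5: (15.121,6.877) -> (12.604,4.446), length = 3.5
Total = 28.6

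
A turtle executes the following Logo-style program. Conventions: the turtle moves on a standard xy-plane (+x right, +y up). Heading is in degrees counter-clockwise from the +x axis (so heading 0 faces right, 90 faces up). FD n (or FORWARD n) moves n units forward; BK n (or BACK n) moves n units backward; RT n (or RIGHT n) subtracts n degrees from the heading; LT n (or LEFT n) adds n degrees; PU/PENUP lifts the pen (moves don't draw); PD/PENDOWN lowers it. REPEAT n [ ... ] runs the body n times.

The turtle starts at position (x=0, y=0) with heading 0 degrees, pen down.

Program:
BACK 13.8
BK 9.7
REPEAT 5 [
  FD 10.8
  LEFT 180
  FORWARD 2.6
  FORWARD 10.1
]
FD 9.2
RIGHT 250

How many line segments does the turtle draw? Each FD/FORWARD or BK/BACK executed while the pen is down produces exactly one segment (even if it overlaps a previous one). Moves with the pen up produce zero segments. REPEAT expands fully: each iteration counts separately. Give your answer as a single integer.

Executing turtle program step by step:
Start: pos=(0,0), heading=0, pen down
BK 13.8: (0,0) -> (-13.8,0) [heading=0, draw]
BK 9.7: (-13.8,0) -> (-23.5,0) [heading=0, draw]
REPEAT 5 [
  -- iteration 1/5 --
  FD 10.8: (-23.5,0) -> (-12.7,0) [heading=0, draw]
  LT 180: heading 0 -> 180
  FD 2.6: (-12.7,0) -> (-15.3,0) [heading=180, draw]
  FD 10.1: (-15.3,0) -> (-25.4,0) [heading=180, draw]
  -- iteration 2/5 --
  FD 10.8: (-25.4,0) -> (-36.2,0) [heading=180, draw]
  LT 180: heading 180 -> 0
  FD 2.6: (-36.2,0) -> (-33.6,0) [heading=0, draw]
  FD 10.1: (-33.6,0) -> (-23.5,0) [heading=0, draw]
  -- iteration 3/5 --
  FD 10.8: (-23.5,0) -> (-12.7,0) [heading=0, draw]
  LT 180: heading 0 -> 180
  FD 2.6: (-12.7,0) -> (-15.3,0) [heading=180, draw]
  FD 10.1: (-15.3,0) -> (-25.4,0) [heading=180, draw]
  -- iteration 4/5 --
  FD 10.8: (-25.4,0) -> (-36.2,0) [heading=180, draw]
  LT 180: heading 180 -> 0
  FD 2.6: (-36.2,0) -> (-33.6,0) [heading=0, draw]
  FD 10.1: (-33.6,0) -> (-23.5,0) [heading=0, draw]
  -- iteration 5/5 --
  FD 10.8: (-23.5,0) -> (-12.7,0) [heading=0, draw]
  LT 180: heading 0 -> 180
  FD 2.6: (-12.7,0) -> (-15.3,0) [heading=180, draw]
  FD 10.1: (-15.3,0) -> (-25.4,0) [heading=180, draw]
]
FD 9.2: (-25.4,0) -> (-34.6,0) [heading=180, draw]
RT 250: heading 180 -> 290
Final: pos=(-34.6,0), heading=290, 18 segment(s) drawn
Segments drawn: 18

Answer: 18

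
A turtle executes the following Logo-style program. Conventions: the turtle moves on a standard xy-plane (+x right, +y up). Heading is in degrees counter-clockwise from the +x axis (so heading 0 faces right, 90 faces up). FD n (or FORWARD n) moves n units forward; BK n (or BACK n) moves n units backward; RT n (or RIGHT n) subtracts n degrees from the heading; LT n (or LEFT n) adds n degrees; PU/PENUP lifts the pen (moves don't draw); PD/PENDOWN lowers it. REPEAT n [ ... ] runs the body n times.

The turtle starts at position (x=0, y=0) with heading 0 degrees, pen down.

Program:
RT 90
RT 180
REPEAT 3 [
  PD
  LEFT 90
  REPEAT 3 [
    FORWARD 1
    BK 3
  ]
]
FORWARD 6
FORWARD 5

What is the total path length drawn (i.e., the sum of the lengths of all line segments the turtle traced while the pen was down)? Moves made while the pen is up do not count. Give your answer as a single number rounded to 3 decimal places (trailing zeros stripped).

Executing turtle program step by step:
Start: pos=(0,0), heading=0, pen down
RT 90: heading 0 -> 270
RT 180: heading 270 -> 90
REPEAT 3 [
  -- iteration 1/3 --
  PD: pen down
  LT 90: heading 90 -> 180
  REPEAT 3 [
    -- iteration 1/3 --
    FD 1: (0,0) -> (-1,0) [heading=180, draw]
    BK 3: (-1,0) -> (2,0) [heading=180, draw]
    -- iteration 2/3 --
    FD 1: (2,0) -> (1,0) [heading=180, draw]
    BK 3: (1,0) -> (4,0) [heading=180, draw]
    -- iteration 3/3 --
    FD 1: (4,0) -> (3,0) [heading=180, draw]
    BK 3: (3,0) -> (6,0) [heading=180, draw]
  ]
  -- iteration 2/3 --
  PD: pen down
  LT 90: heading 180 -> 270
  REPEAT 3 [
    -- iteration 1/3 --
    FD 1: (6,0) -> (6,-1) [heading=270, draw]
    BK 3: (6,-1) -> (6,2) [heading=270, draw]
    -- iteration 2/3 --
    FD 1: (6,2) -> (6,1) [heading=270, draw]
    BK 3: (6,1) -> (6,4) [heading=270, draw]
    -- iteration 3/3 --
    FD 1: (6,4) -> (6,3) [heading=270, draw]
    BK 3: (6,3) -> (6,6) [heading=270, draw]
  ]
  -- iteration 3/3 --
  PD: pen down
  LT 90: heading 270 -> 0
  REPEAT 3 [
    -- iteration 1/3 --
    FD 1: (6,6) -> (7,6) [heading=0, draw]
    BK 3: (7,6) -> (4,6) [heading=0, draw]
    -- iteration 2/3 --
    FD 1: (4,6) -> (5,6) [heading=0, draw]
    BK 3: (5,6) -> (2,6) [heading=0, draw]
    -- iteration 3/3 --
    FD 1: (2,6) -> (3,6) [heading=0, draw]
    BK 3: (3,6) -> (0,6) [heading=0, draw]
  ]
]
FD 6: (0,6) -> (6,6) [heading=0, draw]
FD 5: (6,6) -> (11,6) [heading=0, draw]
Final: pos=(11,6), heading=0, 20 segment(s) drawn

Segment lengths:
  seg 1: (0,0) -> (-1,0), length = 1
  seg 2: (-1,0) -> (2,0), length = 3
  seg 3: (2,0) -> (1,0), length = 1
  seg 4: (1,0) -> (4,0), length = 3
  seg 5: (4,0) -> (3,0), length = 1
  seg 6: (3,0) -> (6,0), length = 3
  seg 7: (6,0) -> (6,-1), length = 1
  seg 8: (6,-1) -> (6,2), length = 3
  seg 9: (6,2) -> (6,1), length = 1
  seg 10: (6,1) -> (6,4), length = 3
  seg 11: (6,4) -> (6,3), length = 1
  seg 12: (6,3) -> (6,6), length = 3
  seg 13: (6,6) -> (7,6), length = 1
  seg 14: (7,6) -> (4,6), length = 3
  seg 15: (4,6) -> (5,6), length = 1
  seg 16: (5,6) -> (2,6), length = 3
  seg 17: (2,6) -> (3,6), length = 1
  seg 18: (3,6) -> (0,6), length = 3
  seg 19: (0,6) -> (6,6), length = 6
  seg 20: (6,6) -> (11,6), length = 5
Total = 47

Answer: 47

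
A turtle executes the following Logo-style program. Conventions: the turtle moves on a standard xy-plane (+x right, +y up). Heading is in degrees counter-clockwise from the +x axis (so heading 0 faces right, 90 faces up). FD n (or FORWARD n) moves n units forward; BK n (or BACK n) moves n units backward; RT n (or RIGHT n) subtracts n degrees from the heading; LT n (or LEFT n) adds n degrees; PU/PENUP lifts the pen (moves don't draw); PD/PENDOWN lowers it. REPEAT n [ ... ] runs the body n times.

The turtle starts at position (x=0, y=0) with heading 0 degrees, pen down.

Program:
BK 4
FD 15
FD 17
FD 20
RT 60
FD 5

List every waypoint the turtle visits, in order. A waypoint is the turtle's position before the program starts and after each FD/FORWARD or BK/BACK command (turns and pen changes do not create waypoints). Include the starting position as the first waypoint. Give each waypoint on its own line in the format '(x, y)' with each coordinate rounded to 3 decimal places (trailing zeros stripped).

Answer: (0, 0)
(-4, 0)
(11, 0)
(28, 0)
(48, 0)
(50.5, -4.33)

Derivation:
Executing turtle program step by step:
Start: pos=(0,0), heading=0, pen down
BK 4: (0,0) -> (-4,0) [heading=0, draw]
FD 15: (-4,0) -> (11,0) [heading=0, draw]
FD 17: (11,0) -> (28,0) [heading=0, draw]
FD 20: (28,0) -> (48,0) [heading=0, draw]
RT 60: heading 0 -> 300
FD 5: (48,0) -> (50.5,-4.33) [heading=300, draw]
Final: pos=(50.5,-4.33), heading=300, 5 segment(s) drawn
Waypoints (6 total):
(0, 0)
(-4, 0)
(11, 0)
(28, 0)
(48, 0)
(50.5, -4.33)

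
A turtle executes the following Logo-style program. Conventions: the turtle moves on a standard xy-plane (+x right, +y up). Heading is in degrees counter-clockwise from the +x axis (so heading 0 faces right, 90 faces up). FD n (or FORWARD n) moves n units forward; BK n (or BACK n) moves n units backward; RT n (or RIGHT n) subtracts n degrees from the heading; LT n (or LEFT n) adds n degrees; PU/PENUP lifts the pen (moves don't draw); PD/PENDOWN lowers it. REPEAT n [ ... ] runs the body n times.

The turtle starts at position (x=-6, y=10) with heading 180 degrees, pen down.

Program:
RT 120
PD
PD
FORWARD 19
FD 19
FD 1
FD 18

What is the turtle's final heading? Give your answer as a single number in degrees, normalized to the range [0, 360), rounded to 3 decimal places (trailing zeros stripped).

Executing turtle program step by step:
Start: pos=(-6,10), heading=180, pen down
RT 120: heading 180 -> 60
PD: pen down
PD: pen down
FD 19: (-6,10) -> (3.5,26.454) [heading=60, draw]
FD 19: (3.5,26.454) -> (13,42.909) [heading=60, draw]
FD 1: (13,42.909) -> (13.5,43.775) [heading=60, draw]
FD 18: (13.5,43.775) -> (22.5,59.363) [heading=60, draw]
Final: pos=(22.5,59.363), heading=60, 4 segment(s) drawn

Answer: 60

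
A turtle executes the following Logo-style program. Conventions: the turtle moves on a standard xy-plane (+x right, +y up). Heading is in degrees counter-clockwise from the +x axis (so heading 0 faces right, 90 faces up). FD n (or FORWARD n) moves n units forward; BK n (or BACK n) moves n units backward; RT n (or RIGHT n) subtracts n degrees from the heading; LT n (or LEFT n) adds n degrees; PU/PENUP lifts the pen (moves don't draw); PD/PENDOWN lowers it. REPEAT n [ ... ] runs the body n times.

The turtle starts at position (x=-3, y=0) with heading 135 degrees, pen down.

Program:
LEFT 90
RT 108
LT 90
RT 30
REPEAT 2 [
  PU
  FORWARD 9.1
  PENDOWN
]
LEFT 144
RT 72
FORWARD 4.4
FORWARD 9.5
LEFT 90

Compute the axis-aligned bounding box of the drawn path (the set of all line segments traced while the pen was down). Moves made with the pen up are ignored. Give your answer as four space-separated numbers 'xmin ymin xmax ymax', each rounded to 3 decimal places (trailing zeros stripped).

Executing turtle program step by step:
Start: pos=(-3,0), heading=135, pen down
LT 90: heading 135 -> 225
RT 108: heading 225 -> 117
LT 90: heading 117 -> 207
RT 30: heading 207 -> 177
REPEAT 2 [
  -- iteration 1/2 --
  PU: pen up
  FD 9.1: (-3,0) -> (-12.088,0.476) [heading=177, move]
  PD: pen down
  -- iteration 2/2 --
  PU: pen up
  FD 9.1: (-12.088,0.476) -> (-21.175,0.953) [heading=177, move]
  PD: pen down
]
LT 144: heading 177 -> 321
RT 72: heading 321 -> 249
FD 4.4: (-21.175,0.953) -> (-22.752,-3.155) [heading=249, draw]
FD 9.5: (-22.752,-3.155) -> (-26.156,-12.024) [heading=249, draw]
LT 90: heading 249 -> 339
Final: pos=(-26.156,-12.024), heading=339, 2 segment(s) drawn

Segment endpoints: x in {-26.156, -22.752, -21.175}, y in {-12.024, -3.155, 0.953}
xmin=-26.156, ymin=-12.024, xmax=-21.175, ymax=0.953

Answer: -26.156 -12.024 -21.175 0.953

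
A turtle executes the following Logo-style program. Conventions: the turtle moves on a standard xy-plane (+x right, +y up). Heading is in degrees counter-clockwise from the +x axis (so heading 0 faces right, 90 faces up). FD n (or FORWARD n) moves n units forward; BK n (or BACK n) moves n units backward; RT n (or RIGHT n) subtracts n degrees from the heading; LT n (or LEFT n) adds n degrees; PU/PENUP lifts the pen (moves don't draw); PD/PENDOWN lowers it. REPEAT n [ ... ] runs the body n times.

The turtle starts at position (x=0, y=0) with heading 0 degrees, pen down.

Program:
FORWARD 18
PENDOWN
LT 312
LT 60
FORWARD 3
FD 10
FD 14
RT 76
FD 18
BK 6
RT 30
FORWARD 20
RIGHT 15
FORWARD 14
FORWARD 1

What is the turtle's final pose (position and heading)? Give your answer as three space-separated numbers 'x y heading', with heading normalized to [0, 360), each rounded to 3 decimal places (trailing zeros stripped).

Answer: 43.392 -39.306 251

Derivation:
Executing turtle program step by step:
Start: pos=(0,0), heading=0, pen down
FD 18: (0,0) -> (18,0) [heading=0, draw]
PD: pen down
LT 312: heading 0 -> 312
LT 60: heading 312 -> 12
FD 3: (18,0) -> (20.934,0.624) [heading=12, draw]
FD 10: (20.934,0.624) -> (30.716,2.703) [heading=12, draw]
FD 14: (30.716,2.703) -> (44.41,5.614) [heading=12, draw]
RT 76: heading 12 -> 296
FD 18: (44.41,5.614) -> (52.301,-10.565) [heading=296, draw]
BK 6: (52.301,-10.565) -> (49.67,-5.172) [heading=296, draw]
RT 30: heading 296 -> 266
FD 20: (49.67,-5.172) -> (48.275,-25.123) [heading=266, draw]
RT 15: heading 266 -> 251
FD 14: (48.275,-25.123) -> (43.717,-38.36) [heading=251, draw]
FD 1: (43.717,-38.36) -> (43.392,-39.306) [heading=251, draw]
Final: pos=(43.392,-39.306), heading=251, 9 segment(s) drawn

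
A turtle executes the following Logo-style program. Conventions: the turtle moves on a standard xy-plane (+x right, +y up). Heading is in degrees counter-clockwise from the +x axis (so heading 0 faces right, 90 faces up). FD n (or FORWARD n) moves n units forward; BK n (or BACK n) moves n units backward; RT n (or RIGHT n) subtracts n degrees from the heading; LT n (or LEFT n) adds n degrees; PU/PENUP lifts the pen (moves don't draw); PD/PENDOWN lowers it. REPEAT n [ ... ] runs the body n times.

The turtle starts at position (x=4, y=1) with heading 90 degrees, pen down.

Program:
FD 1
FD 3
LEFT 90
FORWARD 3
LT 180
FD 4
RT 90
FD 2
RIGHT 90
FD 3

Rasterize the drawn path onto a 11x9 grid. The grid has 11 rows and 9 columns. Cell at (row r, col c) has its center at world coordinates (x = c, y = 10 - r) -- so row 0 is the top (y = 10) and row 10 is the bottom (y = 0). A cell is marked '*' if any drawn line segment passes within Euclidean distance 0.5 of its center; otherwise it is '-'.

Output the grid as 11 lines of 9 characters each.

Answer: ---------
---------
---------
---------
---------
-*****---
----**---
--****---
----*----
----*----
---------

Derivation:
Segment 0: (4,1) -> (4,2)
Segment 1: (4,2) -> (4,5)
Segment 2: (4,5) -> (1,5)
Segment 3: (1,5) -> (5,5)
Segment 4: (5,5) -> (5,3)
Segment 5: (5,3) -> (2,3)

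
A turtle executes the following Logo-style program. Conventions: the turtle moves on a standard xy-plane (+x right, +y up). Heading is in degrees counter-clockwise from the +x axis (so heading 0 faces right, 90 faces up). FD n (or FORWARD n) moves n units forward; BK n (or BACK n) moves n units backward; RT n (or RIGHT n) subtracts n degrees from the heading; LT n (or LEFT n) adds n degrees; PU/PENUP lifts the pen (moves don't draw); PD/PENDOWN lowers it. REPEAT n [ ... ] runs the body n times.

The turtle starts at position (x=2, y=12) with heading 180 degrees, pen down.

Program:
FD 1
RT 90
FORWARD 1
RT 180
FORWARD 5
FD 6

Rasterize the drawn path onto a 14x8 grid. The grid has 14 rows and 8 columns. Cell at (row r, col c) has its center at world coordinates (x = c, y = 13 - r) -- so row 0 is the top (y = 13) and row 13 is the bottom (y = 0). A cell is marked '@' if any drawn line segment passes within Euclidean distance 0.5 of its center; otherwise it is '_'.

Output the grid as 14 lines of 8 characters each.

Segment 0: (2,12) -> (1,12)
Segment 1: (1,12) -> (1,13)
Segment 2: (1,13) -> (1,8)
Segment 3: (1,8) -> (1,2)

Answer: _@______
_@@_____
_@______
_@______
_@______
_@______
_@______
_@______
_@______
_@______
_@______
_@______
________
________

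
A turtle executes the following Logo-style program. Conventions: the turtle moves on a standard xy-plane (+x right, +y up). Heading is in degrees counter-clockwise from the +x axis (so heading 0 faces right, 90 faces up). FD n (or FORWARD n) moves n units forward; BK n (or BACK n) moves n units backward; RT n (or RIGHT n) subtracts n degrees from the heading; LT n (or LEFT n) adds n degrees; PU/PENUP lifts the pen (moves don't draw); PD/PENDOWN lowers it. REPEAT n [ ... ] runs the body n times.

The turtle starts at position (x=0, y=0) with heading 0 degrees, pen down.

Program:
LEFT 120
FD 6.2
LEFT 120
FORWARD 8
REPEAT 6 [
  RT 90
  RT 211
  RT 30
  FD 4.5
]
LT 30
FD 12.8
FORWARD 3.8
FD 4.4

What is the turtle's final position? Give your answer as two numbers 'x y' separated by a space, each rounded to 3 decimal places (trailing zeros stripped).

Executing turtle program step by step:
Start: pos=(0,0), heading=0, pen down
LT 120: heading 0 -> 120
FD 6.2: (0,0) -> (-3.1,5.369) [heading=120, draw]
LT 120: heading 120 -> 240
FD 8: (-3.1,5.369) -> (-7.1,-1.559) [heading=240, draw]
REPEAT 6 [
  -- iteration 1/6 --
  RT 90: heading 240 -> 150
  RT 211: heading 150 -> 299
  RT 30: heading 299 -> 269
  FD 4.5: (-7.1,-1.559) -> (-7.179,-6.058) [heading=269, draw]
  -- iteration 2/6 --
  RT 90: heading 269 -> 179
  RT 211: heading 179 -> 328
  RT 30: heading 328 -> 298
  FD 4.5: (-7.179,-6.058) -> (-5.066,-10.031) [heading=298, draw]
  -- iteration 3/6 --
  RT 90: heading 298 -> 208
  RT 211: heading 208 -> 357
  RT 30: heading 357 -> 327
  FD 4.5: (-5.066,-10.031) -> (-1.292,-12.482) [heading=327, draw]
  -- iteration 4/6 --
  RT 90: heading 327 -> 237
  RT 211: heading 237 -> 26
  RT 30: heading 26 -> 356
  FD 4.5: (-1.292,-12.482) -> (3.197,-12.796) [heading=356, draw]
  -- iteration 5/6 --
  RT 90: heading 356 -> 266
  RT 211: heading 266 -> 55
  RT 30: heading 55 -> 25
  FD 4.5: (3.197,-12.796) -> (7.276,-10.894) [heading=25, draw]
  -- iteration 6/6 --
  RT 90: heading 25 -> 295
  RT 211: heading 295 -> 84
  RT 30: heading 84 -> 54
  FD 4.5: (7.276,-10.894) -> (9.921,-7.254) [heading=54, draw]
]
LT 30: heading 54 -> 84
FD 12.8: (9.921,-7.254) -> (11.259,5.476) [heading=84, draw]
FD 3.8: (11.259,5.476) -> (11.656,9.255) [heading=84, draw]
FD 4.4: (11.656,9.255) -> (12.116,13.631) [heading=84, draw]
Final: pos=(12.116,13.631), heading=84, 11 segment(s) drawn

Answer: 12.116 13.631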